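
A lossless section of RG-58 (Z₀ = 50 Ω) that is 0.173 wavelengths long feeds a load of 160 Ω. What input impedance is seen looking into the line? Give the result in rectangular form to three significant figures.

Z_in ≈ 19.4 − j23.1 Ω

βl = 2π × 0.173 = 62.3°
tan(βl) = tan(62.3°) = 1.9
Z_in = Z_0·(Z_L + jZ_0·tanβl)/(Z_0 + jZ_L·tanβl)
     = 50·(160 + j95.2)/(50 + j304)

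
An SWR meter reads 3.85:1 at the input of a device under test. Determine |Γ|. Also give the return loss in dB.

|Γ| = (S − 1)/(S + 1) = (3.85 − 1)/(3.85 + 1) = 2.85/4.85
RL = −20·log₁₀|Γ| = −20·log₁₀(0.588)

|Γ| ≈ 0.588; return loss ≈ 4.62 dB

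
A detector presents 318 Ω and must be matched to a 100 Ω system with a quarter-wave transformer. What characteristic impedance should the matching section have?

Z_qwt ≈ 178 Ω

Z_qwt = √(Z_0·R_L) = √(100 × 318) = √31800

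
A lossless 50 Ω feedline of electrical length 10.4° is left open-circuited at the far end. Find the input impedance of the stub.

tan(βl) = 0.184
For an open-circuited stub, Z_in = −jZ_0·cot(βl) = −jZ_0/tan(βl)

Z_in ≈ −j272 Ω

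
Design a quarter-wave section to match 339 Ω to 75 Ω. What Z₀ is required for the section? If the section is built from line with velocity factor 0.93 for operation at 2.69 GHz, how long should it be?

Z_qwt ≈ 159 Ω; length ≈ 2.59 cm

Z_qwt = √(Z_0·R_L) = √(75 × 339) = √25420
λ = 0.93·c/f = 0.104 m, so l = λ/4 = 0.0259 m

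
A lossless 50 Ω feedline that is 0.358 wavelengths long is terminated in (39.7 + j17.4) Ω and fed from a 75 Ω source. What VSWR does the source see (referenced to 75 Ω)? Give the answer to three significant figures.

VSWR ≈ 2.28

βl = 2π × 0.358 = 129°
tan(βl) = -1.24
Z_in = Z_0·(Z_L + jZ_0·tanβl)/(Z_0 + jZ_L·tanβl) = 33.4 − j8.2 Ω
Γ_s = (Z_in − Z_s)/(Z_in + Z_s) = (-41.6 − j8.2)/(108 − j8.2), |Γ_s| = 0.39
VSWR = (1 + |Γ_s|)/(1 − |Γ_s|)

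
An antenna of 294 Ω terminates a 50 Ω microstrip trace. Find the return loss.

RL ≈ 2.98 dB

Γ = (294 − 50)/(294 + 50) = 0.709
RL = −20·log₁₀|Γ| = −20·log₁₀(0.709)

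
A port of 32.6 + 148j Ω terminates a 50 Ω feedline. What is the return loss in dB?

RL ≈ 1.12 dB

Γ = (-17.4 + j148)/(82.6 + j148), |Γ| = 0.879
RL = −20·log₁₀|Γ| = −20·log₁₀(0.879)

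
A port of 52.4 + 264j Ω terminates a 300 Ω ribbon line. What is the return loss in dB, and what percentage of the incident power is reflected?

RL ≈ 1.7 dB; 67.6% of incident power reflected

Γ = (-247.6 + j264)/(352.4 + j264), |Γ| = 0.822
RL = −20·log₁₀(0.822) = 1.7 dB
P_refl/P_inc = |Γ|² = 0.676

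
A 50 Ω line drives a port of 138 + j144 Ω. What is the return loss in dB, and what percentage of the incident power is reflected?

RL ≈ 2.94 dB; 50.8% of incident power reflected

Γ = (88 + j144)/(188 + j144), |Γ| = 0.713
RL = −20·log₁₀(0.713) = 2.94 dB
P_refl/P_inc = |Γ|² = 0.508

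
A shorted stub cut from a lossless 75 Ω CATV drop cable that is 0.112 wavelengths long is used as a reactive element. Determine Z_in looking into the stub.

βl = 2π × 0.112 = 40.3°
tan(βl) = 0.849
For a shorted stub, Z_in = jZ_0·tan(βl)

Z_in ≈ +j63.6 Ω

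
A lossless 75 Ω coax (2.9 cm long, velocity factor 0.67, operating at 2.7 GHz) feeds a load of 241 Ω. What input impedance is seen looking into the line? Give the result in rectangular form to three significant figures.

Z_in ≈ 50.1 + j71.4 Ω

λ = v/f = 0.67·c / 2.7 GHz = 0.0744 m
βl = 2π·l/λ = 2π × 0.39 = 140°
tan(βl) = tan(140°) = -0.832
Z_in = Z_0·(Z_L + jZ_0·tanβl)/(Z_0 + jZ_L·tanβl)
     = 75·(241 − j62.4)/(75 − j201)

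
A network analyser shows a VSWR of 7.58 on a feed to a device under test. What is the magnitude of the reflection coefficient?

|Γ| ≈ 0.767

|Γ| = (S − 1)/(S + 1) = (7.58 − 1)/(7.58 + 1) = 6.58/8.58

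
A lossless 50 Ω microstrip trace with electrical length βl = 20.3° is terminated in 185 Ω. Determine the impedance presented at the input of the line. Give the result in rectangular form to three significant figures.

tan(βl) = tan(20.3°) = 0.37
Z_in = Z_0·(Z_L + jZ_0·tanβl)/(Z_0 + jZ_L·tanβl)
     = 50·(185 + j18.5)/(50 + j68.4)

Z_in ≈ 73.2 − j81.7 Ω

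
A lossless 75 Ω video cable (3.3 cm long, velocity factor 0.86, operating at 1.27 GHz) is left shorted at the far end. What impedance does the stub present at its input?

Z_in ≈ +j122 Ω

λ = v/f = 0.86·c / 1.27 GHz = 0.203 m
βl = 2π·l/λ = 2π × 0.162 = 58.5°
tan(βl) = 1.63
For a shorted stub, Z_in = jZ_0·tan(βl)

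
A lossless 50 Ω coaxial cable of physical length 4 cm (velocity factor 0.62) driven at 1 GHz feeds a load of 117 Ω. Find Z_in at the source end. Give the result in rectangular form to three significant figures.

Z_in ≈ 22.2 − j9.04 Ω

λ = v/f = 0.62·c / 1 GHz = 0.186 m
βl = 2π·l/λ = 2π × 0.215 = 77.4°
tan(βl) = tan(77.4°) = 4.48
Z_in = Z_0·(Z_L + jZ_0·tanβl)/(Z_0 + jZ_L·tanβl)
     = 50·(117 + j224)/(50 + j524)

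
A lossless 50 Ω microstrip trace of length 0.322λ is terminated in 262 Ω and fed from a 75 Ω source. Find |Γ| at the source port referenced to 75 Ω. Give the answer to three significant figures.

|Γ| ≈ 0.751

βl = 2π × 0.322 = 116°
tan(βl) = -2.06
Z_in = Z_0·(Z_L + jZ_0·tanβl)/(Z_0 + jZ_L·tanβl) = 11.7 + j23.2 Ω
Γ_s = (Z_in − Z_s)/(Z_in + Z_s) = (-63.3 + j23.2)/(86.7 + j23.2), |Γ_s| = 0.751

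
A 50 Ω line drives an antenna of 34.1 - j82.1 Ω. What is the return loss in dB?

Γ = (-15.9 − j82.1)/(84.1 − j82.1), |Γ| = 0.712
RL = −20·log₁₀|Γ| = −20·log₁₀(0.712)

RL ≈ 2.96 dB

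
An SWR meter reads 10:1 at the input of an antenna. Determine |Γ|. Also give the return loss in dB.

|Γ| ≈ 0.818; return loss ≈ 1.74 dB

|Γ| = (S − 1)/(S + 1) = (10 − 1)/(10 + 1) = 9/11
RL = −20·log₁₀|Γ| = −20·log₁₀(0.818)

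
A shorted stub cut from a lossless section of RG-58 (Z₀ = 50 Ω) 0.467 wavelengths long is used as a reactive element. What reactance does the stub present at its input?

X_in ≈ -10.5 Ω (capacitive)

βl = 2π × 0.467 = 168°
tan(βl) = -0.21
For a shorted stub, Z_in = jZ_0·tan(βl)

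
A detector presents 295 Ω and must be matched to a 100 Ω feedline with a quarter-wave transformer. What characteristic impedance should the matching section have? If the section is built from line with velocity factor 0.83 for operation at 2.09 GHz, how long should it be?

Z_qwt = √(Z_0·R_L) = √(100 × 295) = √29500
λ = 0.83·c/f = 0.119 m, so l = λ/4 = 0.0298 m

Z_qwt ≈ 172 Ω; length ≈ 2.98 cm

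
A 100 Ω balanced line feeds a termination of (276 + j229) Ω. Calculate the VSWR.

VSWR ≈ 4.81

Γ = (Z_L − Z_0)/(Z_L + Z_0) = (176 + j229)/(376 + j229)
|Γ| = 289/440 = 0.656
VSWR = (1 + |Γ|)/(1 − |Γ|) = 1.66/0.344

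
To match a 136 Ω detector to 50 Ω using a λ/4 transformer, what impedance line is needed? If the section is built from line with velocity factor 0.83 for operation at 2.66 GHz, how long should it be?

Z_qwt ≈ 82.5 Ω; length ≈ 2.34 cm

Z_qwt = √(Z_0·R_L) = √(50 × 136) = √6800
λ = 0.83·c/f = 0.0936 m, so l = λ/4 = 0.0234 m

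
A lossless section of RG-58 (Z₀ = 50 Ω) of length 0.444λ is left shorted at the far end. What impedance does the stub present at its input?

Z_in ≈ −j18.4 Ω

βl = 2π × 0.444 = 160°
tan(βl) = -0.367
For a shorted stub, Z_in = jZ_0·tan(βl)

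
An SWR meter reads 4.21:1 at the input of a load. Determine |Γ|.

|Γ| = (S − 1)/(S + 1) = (4.21 − 1)/(4.21 + 1) = 3.21/5.21

|Γ| ≈ 0.616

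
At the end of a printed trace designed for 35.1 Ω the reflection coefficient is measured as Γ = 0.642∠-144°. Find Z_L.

Z_L ≈ 8.42 − j10.8 Ω

Z_L = Z_0·(1 + Γ)/(1 − Γ) = 35.1·(0.481 − j0.377)/(1.52 + j0.377)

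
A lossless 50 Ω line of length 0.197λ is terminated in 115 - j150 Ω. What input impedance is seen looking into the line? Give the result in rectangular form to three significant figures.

Z_in ≈ 7.81 − j5.93 Ω

βl = 2π × 0.197 = 70.9°
tan(βl) = tan(70.9°) = 2.89
Z_in = Z_0·(Z_L + jZ_0·tanβl)/(Z_0 + jZ_L·tanβl)
     = 50·(115 − j5.45)/(484 + j332)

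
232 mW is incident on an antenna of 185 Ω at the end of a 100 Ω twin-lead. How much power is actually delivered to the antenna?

Γ = (185 − 100)/(185 + 100) = 0.298
|Γ|² = 0.089
P_refl = |Γ|²·P_inc = 20.6 mW, P_del = (1 − |Γ|²)·P_inc = 211 mW

P_delivered ≈ 211 mW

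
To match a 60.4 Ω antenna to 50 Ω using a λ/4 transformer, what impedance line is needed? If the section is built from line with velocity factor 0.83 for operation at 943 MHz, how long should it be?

Z_qwt ≈ 55 Ω; length ≈ 6.6 cm

Z_qwt = √(Z_0·R_L) = √(50 × 60.4) = √3020
λ = 0.83·c/f = 0.264 m, so l = λ/4 = 0.066 m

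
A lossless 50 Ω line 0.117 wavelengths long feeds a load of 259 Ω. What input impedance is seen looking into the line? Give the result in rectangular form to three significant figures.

Z_in ≈ 20.5 − j50.9 Ω

βl = 2π × 0.117 = 42.1°
tan(βl) = tan(42.1°) = 0.904
Z_in = Z_0·(Z_L + jZ_0·tanβl)/(Z_0 + jZ_L·tanβl)
     = 50·(259 + j45.2)/(50 + j234)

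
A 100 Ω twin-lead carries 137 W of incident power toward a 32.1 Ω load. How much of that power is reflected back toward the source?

Γ = (32.1 − 100)/(32.1 + 100) = -0.514
|Γ|² = 0.264
P_refl = |Γ|²·P_inc = 36.2 W, P_del = (1 − |Γ|²)·P_inc = 101 W

P_reflected ≈ 36.2 W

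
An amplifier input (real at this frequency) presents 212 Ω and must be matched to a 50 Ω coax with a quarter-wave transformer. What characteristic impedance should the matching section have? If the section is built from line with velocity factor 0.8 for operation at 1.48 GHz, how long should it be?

Z_qwt = √(Z_0·R_L) = √(50 × 212) = √10600
λ = 0.8·c/f = 0.162 m, so l = λ/4 = 0.0405 m

Z_qwt ≈ 103 Ω; length ≈ 4.05 cm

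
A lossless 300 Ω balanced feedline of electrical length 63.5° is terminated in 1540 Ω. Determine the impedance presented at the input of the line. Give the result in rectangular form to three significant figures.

tan(βl) = tan(63.5°) = 2.01
Z_in = Z_0·(Z_L + jZ_0·tanβl)/(Z_0 + jZ_L·tanβl)
     = 300·(1540 + j602)/(300 + j3090)

Z_in ≈ 72.3 − j143 Ω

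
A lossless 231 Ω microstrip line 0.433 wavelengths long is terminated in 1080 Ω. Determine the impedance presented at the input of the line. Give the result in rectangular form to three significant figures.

Z_in ≈ 241 + j401 Ω

βl = 2π × 0.433 = 156°
tan(βl) = tan(156°) = -0.448
Z_in = Z_0·(Z_L + jZ_0·tanβl)/(Z_0 + jZ_L·tanβl)
     = 231·(1080 − j103)/(231 − j484)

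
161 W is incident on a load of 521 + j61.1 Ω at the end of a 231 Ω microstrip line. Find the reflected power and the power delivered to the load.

P_reflected ≈ 24.8 W; P_delivered ≈ 136 W

|Γ| = |(290 + j61.1)/(752 + j61.1)| = 0.393
|Γ|² = 0.154
P_refl = |Γ|²·P_inc = 24.8 W, P_del = (1 − |Γ|²)·P_inc = 136 W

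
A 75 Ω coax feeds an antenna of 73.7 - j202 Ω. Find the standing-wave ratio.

Γ = (Z_L − Z_0)/(Z_L + Z_0) = (-1.3 − j202)/(148.7 − j202)
|Γ| = 202/251 = 0.805
VSWR = (1 + |Γ|)/(1 − |Γ|) = 1.81/0.195

VSWR ≈ 9.27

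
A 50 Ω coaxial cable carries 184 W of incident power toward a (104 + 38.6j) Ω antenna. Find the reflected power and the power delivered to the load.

P_reflected ≈ 32.2 W; P_delivered ≈ 152 W

|Γ| = |(54 + j38.6)/(154 + j38.6)| = 0.418
|Γ|² = 0.175
P_refl = |Γ|²·P_inc = 32.2 W, P_del = (1 − |Γ|²)·P_inc = 152 W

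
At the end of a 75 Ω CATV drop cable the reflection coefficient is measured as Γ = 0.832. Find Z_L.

Z_L ≈ 818 Ω

Z_L = Z_0·(1 + Γ)/(1 − Γ) = 75·(1.83)/(0.168)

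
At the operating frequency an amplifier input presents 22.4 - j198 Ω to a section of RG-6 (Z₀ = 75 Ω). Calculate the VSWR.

VSWR ≈ 26.9

Γ = (Z_L − Z_0)/(Z_L + Z_0) = (-52.6 − j198)/(97.4 − j198)
|Γ| = 205/221 = 0.928
VSWR = (1 + |Γ|)/(1 − |Γ|) = 1.93/0.0716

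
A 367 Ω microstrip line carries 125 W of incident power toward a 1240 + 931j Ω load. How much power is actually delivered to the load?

P_delivered ≈ 66 W

|Γ| = |(873 + j931)/(1607 + j931)| = 0.687
|Γ|² = 0.472
P_refl = |Γ|²·P_inc = 59 W, P_del = (1 − |Γ|²)·P_inc = 66 W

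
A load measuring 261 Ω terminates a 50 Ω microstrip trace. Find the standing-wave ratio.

Γ = (261 − 50)/(261 + 50) = 0.678
VSWR = (1 + 0.678)/(1 − 0.678)

VSWR ≈ 5.22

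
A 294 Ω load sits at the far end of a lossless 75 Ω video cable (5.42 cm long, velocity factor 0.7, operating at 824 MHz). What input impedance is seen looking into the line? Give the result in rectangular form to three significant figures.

Z_in ≈ 20.2 − j16.7 Ω

λ = v/f = 0.7·c / 824 MHz = 0.255 m
βl = 2π·l/λ = 2π × 0.213 = 76.6°
tan(βl) = tan(76.6°) = 4.19
Z_in = Z_0·(Z_L + jZ_0·tanβl)/(Z_0 + jZ_L·tanβl)
     = 75·(294 + j314)/(75 + j1230)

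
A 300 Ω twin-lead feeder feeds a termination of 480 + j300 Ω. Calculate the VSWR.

Γ = (Z_L − Z_0)/(Z_L + Z_0) = (180 + j300)/(780 + j300)
|Γ| = 350/836 = 0.419
VSWR = (1 + |Γ|)/(1 − |Γ|) = 1.42/0.581

VSWR ≈ 2.44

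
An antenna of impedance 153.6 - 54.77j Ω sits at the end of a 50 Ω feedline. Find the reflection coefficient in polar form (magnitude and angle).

Γ ≈ 0.556 ∠ -12.8°

Γ = (Z_L − Z_0)/(Z_L + Z_0) = (103.6 − j54.77)/(203.6 − j54.77)
|Γ| = 117/211 = 0.556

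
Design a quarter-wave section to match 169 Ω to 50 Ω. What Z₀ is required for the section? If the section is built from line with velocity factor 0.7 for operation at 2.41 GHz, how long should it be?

Z_qwt = √(Z_0·R_L) = √(50 × 169) = √8450
λ = 0.7·c/f = 0.0871 m, so l = λ/4 = 0.0218 m

Z_qwt ≈ 91.9 Ω; length ≈ 2.18 cm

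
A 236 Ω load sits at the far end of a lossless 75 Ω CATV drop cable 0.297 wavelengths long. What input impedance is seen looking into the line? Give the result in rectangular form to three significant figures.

βl = 2π × 0.297 = 107°
tan(βl) = tan(107°) = -3.29
Z_in = Z_0·(Z_L + jZ_0·tanβl)/(Z_0 + jZ_L·tanβl)
     = 75·(236 − j247)/(75 − j776)

Z_in ≈ 25.8 + j20.3 Ω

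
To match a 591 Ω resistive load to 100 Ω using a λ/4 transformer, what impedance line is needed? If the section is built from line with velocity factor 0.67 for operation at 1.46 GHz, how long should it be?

Z_qwt ≈ 243 Ω; length ≈ 3.44 cm

Z_qwt = √(Z_0·R_L) = √(100 × 591) = √59100
λ = 0.67·c/f = 0.138 m, so l = λ/4 = 0.0344 m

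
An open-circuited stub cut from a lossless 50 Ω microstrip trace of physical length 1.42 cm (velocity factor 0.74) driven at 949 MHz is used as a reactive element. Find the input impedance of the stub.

Z_in ≈ −j125 Ω

λ = v/f = 0.74·c / 949 MHz = 0.234 m
βl = 2π·l/λ = 2π × 0.0607 = 21.9°
tan(βl) = 0.401
For an open-circuited stub, Z_in = −jZ_0·cot(βl) = −jZ_0/tan(βl)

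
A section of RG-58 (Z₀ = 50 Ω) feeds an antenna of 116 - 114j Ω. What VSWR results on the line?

VSWR ≈ 4.78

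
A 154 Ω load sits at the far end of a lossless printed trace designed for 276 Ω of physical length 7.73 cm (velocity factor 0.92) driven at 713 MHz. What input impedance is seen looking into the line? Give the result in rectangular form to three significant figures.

λ = v/f = 0.92·c / 713 MHz = 0.387 m
βl = 2π·l/λ = 2π × 0.2 = 71.9°
tan(βl) = tan(71.9°) = 3.06
Z_in = Z_0·(Z_L + jZ_0·tanβl)/(Z_0 + jZ_L·tanβl)
     = 276·(154 + j844)/(276 + j471)

Z_in ≈ 408 + j149 Ω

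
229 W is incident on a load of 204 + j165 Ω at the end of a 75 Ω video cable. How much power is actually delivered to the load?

|Γ| = |(129 + j165)/(279 + j165)| = 0.646
|Γ|² = 0.418
P_refl = |Γ|²·P_inc = 95.6 W, P_del = (1 − |Γ|²)·P_inc = 133 W

P_delivered ≈ 133 W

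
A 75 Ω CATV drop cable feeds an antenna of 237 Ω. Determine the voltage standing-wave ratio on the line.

Γ = (237 − 75)/(237 + 75) = 0.519
VSWR = (1 + 0.519)/(1 − 0.519)

VSWR ≈ 3.16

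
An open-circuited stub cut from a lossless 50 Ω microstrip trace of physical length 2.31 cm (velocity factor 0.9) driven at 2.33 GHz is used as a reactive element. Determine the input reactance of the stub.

λ = v/f = 0.9·c / 2.33 GHz = 0.116 m
βl = 2π·l/λ = 2π × 0.199 = 71.8°
tan(βl) = 3.04
For an open-circuited stub, Z_in = −jZ_0·cot(βl) = −jZ_0/tan(βl)

X_in ≈ -16.5 Ω (capacitive)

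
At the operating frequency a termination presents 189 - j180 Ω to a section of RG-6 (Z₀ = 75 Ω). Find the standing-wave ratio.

Γ = (Z_L − Z_0)/(Z_L + Z_0) = (114 − j180)/(264 − j180)
|Γ| = 213/320 = 0.667
VSWR = (1 + |Γ|)/(1 − |Γ|) = 1.67/0.333

VSWR ≈ 5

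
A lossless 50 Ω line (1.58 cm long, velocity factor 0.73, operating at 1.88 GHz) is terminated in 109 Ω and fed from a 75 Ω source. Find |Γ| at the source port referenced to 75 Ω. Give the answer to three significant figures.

λ = v/f = 0.73·c / 1.88 GHz = 0.116 m
βl = 2π·l/λ = 2π × 0.136 = 48.8°
tan(βl) = 1.14
Z_in = Z_0·(Z_L + jZ_0·tanβl)/(Z_0 + jZ_L·tanβl) = 34.9 − j29.7 Ω
Γ_s = (Z_in − Z_s)/(Z_in + Z_s) = (-40.1 − j29.7)/(110 − j29.7), |Γ_s| = 0.439

|Γ| ≈ 0.439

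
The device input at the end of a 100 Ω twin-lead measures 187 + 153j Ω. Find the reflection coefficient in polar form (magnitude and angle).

Γ ≈ 0.541 ∠ 32.3°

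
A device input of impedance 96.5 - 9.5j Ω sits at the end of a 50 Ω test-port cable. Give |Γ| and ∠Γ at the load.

Γ ≈ 0.323 ∠ -7.84°

Γ = (Z_L − Z_0)/(Z_L + Z_0) = (46.5 − j9.5)/(146.5 − j9.5)
|Γ| = 47.5/147 = 0.323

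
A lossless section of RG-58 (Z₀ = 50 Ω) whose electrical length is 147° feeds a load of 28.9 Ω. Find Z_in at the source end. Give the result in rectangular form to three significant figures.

Z_in ≈ 36 − j19 Ω

tan(βl) = tan(147°) = -0.649
Z_in = Z_0·(Z_L + jZ_0·tanβl)/(Z_0 + jZ_L·tanβl)
     = 50·(28.9 − j32.5)/(50 − j18.8)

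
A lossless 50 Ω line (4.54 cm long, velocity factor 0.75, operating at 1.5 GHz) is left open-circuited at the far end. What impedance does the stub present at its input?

λ = v/f = 0.75·c / 1.5 GHz = 0.15 m
βl = 2π·l/λ = 2π × 0.303 = 109°
tan(βl) = -2.91
For an open-circuited stub, Z_in = −jZ_0·cot(βl) = −jZ_0/tan(βl)

Z_in ≈ +j17.2 Ω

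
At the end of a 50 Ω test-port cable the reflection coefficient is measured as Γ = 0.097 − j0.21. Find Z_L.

Z_L ≈ 55.1 − j24.4 Ω

Z_L = Z_0·(1 + Γ)/(1 − Γ) = 50·(1.1 − j0.21)/(0.903 + j0.21)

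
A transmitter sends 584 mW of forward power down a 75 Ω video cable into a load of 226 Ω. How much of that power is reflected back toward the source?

P_reflected ≈ 147 mW

Γ = (226 − 75)/(226 + 75) = 0.502
|Γ|² = 0.252
P_refl = |Γ|²·P_inc = 147 mW, P_del = (1 − |Γ|²)·P_inc = 437 mW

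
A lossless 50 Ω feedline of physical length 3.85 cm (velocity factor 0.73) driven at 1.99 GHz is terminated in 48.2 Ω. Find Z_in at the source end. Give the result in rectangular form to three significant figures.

Z_in ≈ 50.5 − j1.76 Ω

λ = v/f = 0.73·c / 1.99 GHz = 0.11 m
βl = 2π·l/λ = 2π × 0.35 = 126°
tan(βl) = tan(126°) = -1.38
Z_in = Z_0·(Z_L + jZ_0·tanβl)/(Z_0 + jZ_L·tanβl)
     = 50·(48.2 − j69)/(50 − j66.5)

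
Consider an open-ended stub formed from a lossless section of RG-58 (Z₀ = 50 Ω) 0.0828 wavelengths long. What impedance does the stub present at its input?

βl = 2π × 0.0828 = 29.8°
tan(βl) = 0.573
For an open-ended stub, Z_in = −jZ_0·cot(βl) = −jZ_0/tan(βl)

Z_in ≈ −j87.3 Ω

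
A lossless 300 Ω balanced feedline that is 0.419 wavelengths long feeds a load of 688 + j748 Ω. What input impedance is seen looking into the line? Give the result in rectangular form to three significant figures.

βl = 2π × 0.419 = 151°
tan(βl) = tan(151°) = -0.558
Z_in = Z_0·(Z_L + jZ_0·tanβl)/(Z_0 + jZ_L·tanβl)
     = 300·(688 + j581)/(717 − j384)

Z_in ≈ 123 + j308 Ω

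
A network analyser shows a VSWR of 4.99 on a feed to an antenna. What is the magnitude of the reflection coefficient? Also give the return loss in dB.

|Γ| = (S − 1)/(S + 1) = (4.99 − 1)/(4.99 + 1) = 3.99/5.99
RL = −20·log₁₀|Γ| = −20·log₁₀(0.666)

|Γ| ≈ 0.666; return loss ≈ 3.53 dB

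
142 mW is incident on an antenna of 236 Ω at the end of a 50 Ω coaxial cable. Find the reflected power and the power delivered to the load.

P_reflected ≈ 60.1 mW; P_delivered ≈ 81.9 mW

Γ = (236 − 50)/(236 + 50) = 0.65
|Γ|² = 0.423
P_refl = |Γ|²·P_inc = 60.1 mW, P_del = (1 − |Γ|²)·P_inc = 81.9 mW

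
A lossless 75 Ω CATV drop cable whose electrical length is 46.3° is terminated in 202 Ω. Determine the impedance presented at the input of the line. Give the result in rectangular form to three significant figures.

Z_in ≈ 47.3 − j54.9 Ω

tan(βl) = tan(46.3°) = 1.05
Z_in = Z_0·(Z_L + jZ_0·tanβl)/(Z_0 + jZ_L·tanβl)
     = 75·(202 + j78.5)/(75 + j211)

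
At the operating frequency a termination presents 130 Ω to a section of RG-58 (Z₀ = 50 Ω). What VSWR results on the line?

Γ = (130 − 50)/(130 + 50) = 0.444
VSWR = (1 + 0.444)/(1 − 0.444)

VSWR ≈ 2.6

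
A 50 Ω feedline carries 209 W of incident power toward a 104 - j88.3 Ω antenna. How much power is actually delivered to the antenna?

P_delivered ≈ 138 W

|Γ| = |(54 − j88.3)/(154 − j88.3)| = 0.583
|Γ|² = 0.34
P_refl = |Γ|²·P_inc = 71.1 W, P_del = (1 − |Γ|²)·P_inc = 138 W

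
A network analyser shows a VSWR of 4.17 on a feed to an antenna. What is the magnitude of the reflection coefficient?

|Γ| = (S − 1)/(S + 1) = (4.17 − 1)/(4.17 + 1) = 3.17/5.17

|Γ| ≈ 0.613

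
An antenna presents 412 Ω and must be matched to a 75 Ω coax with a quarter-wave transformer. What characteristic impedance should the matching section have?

Z_qwt ≈ 176 Ω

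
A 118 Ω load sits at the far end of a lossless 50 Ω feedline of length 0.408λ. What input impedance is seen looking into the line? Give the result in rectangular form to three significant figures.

Z_in ≈ 49.9 + j44.2 Ω

βl = 2π × 0.408 = 147°
tan(βl) = tan(147°) = -0.652
Z_in = Z_0·(Z_L + jZ_0·tanβl)/(Z_0 + jZ_L·tanβl)
     = 50·(118 − j32.6)/(50 − j77)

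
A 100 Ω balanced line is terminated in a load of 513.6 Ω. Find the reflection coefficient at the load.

Γ = 0.674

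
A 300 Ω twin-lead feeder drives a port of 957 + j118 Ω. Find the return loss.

Γ = (657 + j118)/(1257 + j118), |Γ| = 0.529
RL = −20·log₁₀|Γ| = −20·log₁₀(0.529)

RL ≈ 5.54 dB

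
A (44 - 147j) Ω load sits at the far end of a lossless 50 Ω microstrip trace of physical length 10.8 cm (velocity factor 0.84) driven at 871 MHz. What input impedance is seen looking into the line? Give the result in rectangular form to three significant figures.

λ = v/f = 0.84·c / 871 MHz = 0.289 m
βl = 2π·l/λ = 2π × 0.373 = 134°
tan(βl) = tan(134°) = -1.02
Z_in = Z_0·(Z_L + jZ_0·tanβl)/(Z_0 + jZ_L·tanβl)
     = 50·(44 − j198)/(-100 − j45)

Z_in ≈ 18.6 + j90.5 Ω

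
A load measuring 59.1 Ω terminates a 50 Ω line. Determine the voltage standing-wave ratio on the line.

Γ = (59.1 − 50)/(59.1 + 50) = 0.0834
VSWR = (1 + 0.0834)/(1 − 0.0834)

VSWR ≈ 1.18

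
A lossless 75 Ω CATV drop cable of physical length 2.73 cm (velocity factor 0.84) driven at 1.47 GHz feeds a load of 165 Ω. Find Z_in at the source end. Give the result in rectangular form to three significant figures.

λ = v/f = 0.84·c / 1.47 GHz = 0.171 m
βl = 2π·l/λ = 2π × 0.159 = 57.3°
tan(βl) = tan(57.3°) = 1.56
Z_in = Z_0·(Z_L + jZ_0·tanβl)/(Z_0 + jZ_L·tanβl)
     = 75·(165 + j117)/(75 + j257)

Z_in ≈ 44.3 − j35.2 Ω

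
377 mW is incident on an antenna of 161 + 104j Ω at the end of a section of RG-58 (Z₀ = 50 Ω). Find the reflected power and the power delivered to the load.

P_reflected ≈ 158 mW; P_delivered ≈ 219 mW

|Γ| = |(111 + j104)/(211 + j104)| = 0.647
|Γ|² = 0.418
P_refl = |Γ|²·P_inc = 158 mW, P_del = (1 − |Γ|²)·P_inc = 219 mW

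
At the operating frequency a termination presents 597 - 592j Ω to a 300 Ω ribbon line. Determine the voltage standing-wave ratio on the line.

VSWR ≈ 4.21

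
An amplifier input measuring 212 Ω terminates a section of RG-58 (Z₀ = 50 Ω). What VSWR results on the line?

Γ = (212 − 50)/(212 + 50) = 0.618
VSWR = (1 + 0.618)/(1 − 0.618)

VSWR ≈ 4.24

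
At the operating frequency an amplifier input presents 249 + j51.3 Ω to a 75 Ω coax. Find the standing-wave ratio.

VSWR ≈ 3.47

Γ = (Z_L − Z_0)/(Z_L + Z_0) = (174 + j51.3)/(324 + j51.3)
|Γ| = 181/328 = 0.553
VSWR = (1 + |Γ|)/(1 − |Γ|) = 1.55/0.447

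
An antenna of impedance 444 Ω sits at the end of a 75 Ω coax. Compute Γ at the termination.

Γ = (Z_L − Z_0)/(Z_L + Z_0) = (444 − 75)/(444 + 75) = 369/519

Γ = 0.711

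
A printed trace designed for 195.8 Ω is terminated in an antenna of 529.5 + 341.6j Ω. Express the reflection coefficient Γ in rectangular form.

Γ ≈ 0.558 + j0.208

Γ = (Z_L − Z_0)/(Z_L + Z_0) = (333.7 + j341.6)/(725.3 + j341.6)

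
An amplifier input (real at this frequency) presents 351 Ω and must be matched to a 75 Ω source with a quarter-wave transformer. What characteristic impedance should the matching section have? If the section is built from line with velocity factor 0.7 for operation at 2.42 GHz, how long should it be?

Z_qwt = √(Z_0·R_L) = √(75 × 351) = √26320
λ = 0.7·c/f = 0.0868 m, so l = λ/4 = 0.0217 m

Z_qwt ≈ 162 Ω; length ≈ 2.17 cm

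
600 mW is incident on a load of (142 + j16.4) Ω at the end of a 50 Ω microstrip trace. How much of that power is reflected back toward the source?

P_reflected ≈ 141 mW

|Γ| = |(92 + j16.4)/(192 + j16.4)| = 0.485
|Γ|² = 0.235
P_refl = |Γ|²·P_inc = 141 mW, P_del = (1 − |Γ|²)·P_inc = 459 mW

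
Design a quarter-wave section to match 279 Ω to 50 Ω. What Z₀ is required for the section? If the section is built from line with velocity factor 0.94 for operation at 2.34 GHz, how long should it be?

Z_qwt = √(Z_0·R_L) = √(50 × 279) = √13950
λ = 0.94·c/f = 0.121 m, so l = λ/4 = 0.0301 m

Z_qwt ≈ 118 Ω; length ≈ 3.01 cm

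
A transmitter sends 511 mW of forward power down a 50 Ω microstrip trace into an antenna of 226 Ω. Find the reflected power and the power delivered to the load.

P_reflected ≈ 208 mW; P_delivered ≈ 303 mW

Γ = (226 − 50)/(226 + 50) = 0.638
|Γ|² = 0.407
P_refl = |Γ|²·P_inc = 208 mW, P_del = (1 − |Γ|²)·P_inc = 303 mW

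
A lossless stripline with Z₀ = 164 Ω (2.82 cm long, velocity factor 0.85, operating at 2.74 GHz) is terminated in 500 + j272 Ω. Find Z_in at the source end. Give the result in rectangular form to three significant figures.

Z_in ≈ 42.1 + j29.1 Ω

λ = v/f = 0.85·c / 2.74 GHz = 0.0931 m
βl = 2π·l/λ = 2π × 0.303 = 109°
tan(βl) = tan(109°) = -2.89
Z_in = Z_0·(Z_L + jZ_0·tanβl)/(Z_0 + jZ_L·tanβl)
     = 164·(500 − j202)/(950 − j1450)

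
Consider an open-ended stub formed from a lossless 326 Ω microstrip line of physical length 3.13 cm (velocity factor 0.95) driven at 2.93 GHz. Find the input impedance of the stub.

λ = v/f = 0.95·c / 2.93 GHz = 0.0973 m
βl = 2π·l/λ = 2π × 0.322 = 116°
tan(βl) = -2.06
For an open-ended stub, Z_in = −jZ_0·cot(βl) = −jZ_0/tan(βl)

Z_in ≈ +j158 Ω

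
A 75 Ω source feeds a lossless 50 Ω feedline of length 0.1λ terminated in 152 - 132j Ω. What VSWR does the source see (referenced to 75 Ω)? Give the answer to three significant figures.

βl = 2π × 0.1 = 36°
tan(βl) = 0.727
Z_in = Z_0·(Z_L + jZ_0·tanβl)/(Z_0 + jZ_L·tanβl) = 17.3 − j45.9 Ω
Γ_s = (Z_in − Z_s)/(Z_in + Z_s) = (-57.7 − j45.9)/(92.3 − j45.9), |Γ_s| = 0.715
VSWR = (1 + |Γ_s|)/(1 − |Γ_s|)

VSWR ≈ 6.01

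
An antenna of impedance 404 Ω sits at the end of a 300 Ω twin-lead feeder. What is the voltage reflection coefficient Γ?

Γ = (Z_L − Z_0)/(Z_L + Z_0) = (404 − 300)/(404 + 300) = 104/704

Γ = 0.148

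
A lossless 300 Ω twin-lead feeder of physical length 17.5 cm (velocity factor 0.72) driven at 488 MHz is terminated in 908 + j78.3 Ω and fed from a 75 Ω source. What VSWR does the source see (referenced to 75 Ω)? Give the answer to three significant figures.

VSWR ≈ 8.04

λ = v/f = 0.72·c / 488 MHz = 0.443 m
βl = 2π·l/λ = 2π × 0.395 = 142°
tan(βl) = -0.772
Z_in = Z_0·(Z_L + jZ_0·tanβl)/(Z_0 + jZ_L·tanβl) = 210 + j281 Ω
Γ_s = (Z_in − Z_s)/(Z_in + Z_s) = (135 + j281)/(285 + j281), |Γ_s| = 0.779
VSWR = (1 + |Γ_s|)/(1 − |Γ_s|)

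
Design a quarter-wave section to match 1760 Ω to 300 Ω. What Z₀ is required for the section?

Z_qwt = √(Z_0·R_L) = √(300 × 1760) = √528000

Z_qwt ≈ 727 Ω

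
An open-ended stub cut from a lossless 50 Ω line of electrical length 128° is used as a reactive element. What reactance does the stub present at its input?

tan(βl) = -1.28
For an open-ended stub, Z_in = −jZ_0·cot(βl) = −jZ_0/tan(βl)

X_in ≈ 39.1 Ω (inductive)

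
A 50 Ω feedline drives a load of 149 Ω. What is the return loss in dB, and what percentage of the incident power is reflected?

RL ≈ 6.06 dB; 24.7% of incident power reflected

Γ = (149 − 50)/(149 + 50) = 0.497
RL = −20·log₁₀(0.497) = 6.06 dB
P_refl/P_inc = |Γ|² = 0.247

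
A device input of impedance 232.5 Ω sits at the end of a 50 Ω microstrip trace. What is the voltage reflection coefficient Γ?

Γ = 0.646

Γ = (Z_L − Z_0)/(Z_L + Z_0) = (232.5 − 50)/(232.5 + 50) = 182.5/282.5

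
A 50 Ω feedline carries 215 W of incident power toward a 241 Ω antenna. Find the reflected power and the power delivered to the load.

P_reflected ≈ 92.6 W; P_delivered ≈ 122 W

Γ = (241 − 50)/(241 + 50) = 0.656
|Γ|² = 0.431
P_refl = |Γ|²·P_inc = 92.6 W, P_del = (1 − |Γ|²)·P_inc = 122 W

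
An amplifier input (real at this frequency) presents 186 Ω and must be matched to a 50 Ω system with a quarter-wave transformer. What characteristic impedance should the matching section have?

Z_qwt ≈ 96.4 Ω

Z_qwt = √(Z_0·R_L) = √(50 × 186) = √9300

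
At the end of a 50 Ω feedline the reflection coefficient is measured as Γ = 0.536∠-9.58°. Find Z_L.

Z_L = Z_0·(1 + Γ)/(1 − Γ) = 50·(1.53 − j0.0892)/(0.471 + j0.0892)

Z_L ≈ 155 − j38.7 Ω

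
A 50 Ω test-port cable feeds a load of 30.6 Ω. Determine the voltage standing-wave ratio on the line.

Γ = (30.6 − 50)/(30.6 + 50) = -0.241
VSWR = (1 + 0.241)/(1 − 0.241)

VSWR ≈ 1.63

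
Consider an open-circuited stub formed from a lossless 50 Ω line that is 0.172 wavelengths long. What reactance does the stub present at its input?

βl = 2π × 0.172 = 61.9°
tan(βl) = 1.87
For an open-circuited stub, Z_in = −jZ_0·cot(βl) = −jZ_0/tan(βl)

X_in ≈ -26.7 Ω (capacitive)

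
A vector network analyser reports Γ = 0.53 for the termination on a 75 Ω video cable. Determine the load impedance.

Z_L = Z_0·(1 + Γ)/(1 − Γ) = 75·(1.53)/(0.47)

Z_L ≈ 244 Ω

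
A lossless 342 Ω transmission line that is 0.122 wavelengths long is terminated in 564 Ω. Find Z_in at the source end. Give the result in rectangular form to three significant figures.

Z_in ≈ 309 − j161 Ω

βl = 2π × 0.122 = 43.9°
tan(βl) = tan(43.9°) = 0.963
Z_in = Z_0·(Z_L + jZ_0·tanβl)/(Z_0 + jZ_L·tanβl)
     = 342·(564 + j329)/(342 + j543)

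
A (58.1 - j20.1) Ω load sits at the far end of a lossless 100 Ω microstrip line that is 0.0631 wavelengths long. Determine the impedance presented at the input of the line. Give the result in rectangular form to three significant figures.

βl = 2π × 0.0631 = 22.7°
tan(βl) = tan(22.7°) = 0.419
Z_in = Z_0·(Z_L + jZ_0·tanβl)/(Z_0 + jZ_L·tanβl)
     = 100·(58.1 + j21.8)/(108 + j24.3)

Z_in ≈ 55.3 + j7.67 Ω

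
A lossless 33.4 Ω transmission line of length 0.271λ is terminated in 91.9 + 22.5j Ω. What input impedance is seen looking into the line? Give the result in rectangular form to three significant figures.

βl = 2π × 0.271 = 97.6°
tan(βl) = tan(97.6°) = -7.53
Z_in = Z_0·(Z_L + jZ_0·tanβl)/(Z_0 + jZ_L·tanβl)
     = 33.4·(91.9 − j229)/(203 − j692)

Z_in ≈ 11.4 + j1.1 Ω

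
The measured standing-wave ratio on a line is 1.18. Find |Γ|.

|Γ| = (S − 1)/(S + 1) = (1.18 − 1)/(1.18 + 1) = 0.18/2.18

|Γ| ≈ 0.0826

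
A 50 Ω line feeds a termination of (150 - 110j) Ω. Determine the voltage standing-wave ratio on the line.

VSWR ≈ 4.74

Γ = (Z_L − Z_0)/(Z_L + Z_0) = (100 − j110)/(200 − j110)
|Γ| = 149/228 = 0.651
VSWR = (1 + |Γ|)/(1 − |Γ|) = 1.65/0.349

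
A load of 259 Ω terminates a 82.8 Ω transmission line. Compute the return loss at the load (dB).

Γ = (259 − 82.8)/(259 + 82.8) = 0.516
RL = −20·log₁₀|Γ| = −20·log₁₀(0.516)

RL ≈ 5.76 dB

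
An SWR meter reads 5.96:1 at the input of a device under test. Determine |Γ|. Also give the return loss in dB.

|Γ| = (S − 1)/(S + 1) = (5.96 − 1)/(5.96 + 1) = 4.96/6.96
RL = −20·log₁₀|Γ| = −20·log₁₀(0.713)

|Γ| ≈ 0.713; return loss ≈ 2.94 dB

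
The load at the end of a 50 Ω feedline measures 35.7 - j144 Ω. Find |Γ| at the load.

Γ = (Z_L − Z_0)/(Z_L + Z_0) = (-14.3 − j144)/(85.7 − j144)
|Γ| = 145/168

|Γ| ≈ 0.864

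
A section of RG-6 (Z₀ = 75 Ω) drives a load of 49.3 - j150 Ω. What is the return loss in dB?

RL ≈ 2.14 dB

Γ = (-25.7 − j150)/(124.3 − j150), |Γ| = 0.781
RL = −20·log₁₀|Γ| = −20·log₁₀(0.781)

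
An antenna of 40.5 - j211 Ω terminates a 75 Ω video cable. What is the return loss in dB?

RL ≈ 1.02 dB

Γ = (-34.5 − j211)/(115.5 − j211), |Γ| = 0.889
RL = −20·log₁₀|Γ| = −20·log₁₀(0.889)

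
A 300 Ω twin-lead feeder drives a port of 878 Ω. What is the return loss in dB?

Γ = (878 − 300)/(878 + 300) = 0.491
RL = −20·log₁₀|Γ| = −20·log₁₀(0.491)

RL ≈ 6.18 dB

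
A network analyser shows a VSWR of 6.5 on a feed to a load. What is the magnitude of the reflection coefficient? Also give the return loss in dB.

|Γ| = (S − 1)/(S + 1) = (6.5 − 1)/(6.5 + 1) = 5.5/7.5
RL = −20·log₁₀|Γ| = −20·log₁₀(0.733)

|Γ| ≈ 0.733; return loss ≈ 2.69 dB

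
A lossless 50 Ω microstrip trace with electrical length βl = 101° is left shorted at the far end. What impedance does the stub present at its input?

Z_in ≈ −j257 Ω

tan(βl) = -5.14
For a shorted stub, Z_in = jZ_0·tan(βl)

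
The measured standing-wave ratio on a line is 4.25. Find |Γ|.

|Γ| ≈ 0.619

|Γ| = (S − 1)/(S + 1) = (4.25 − 1)/(4.25 + 1) = 3.25/5.25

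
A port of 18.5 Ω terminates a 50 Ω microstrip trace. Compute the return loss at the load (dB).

RL ≈ 6.75 dB

Γ = (18.5 − 50)/(18.5 + 50) = -0.46
RL = −20·log₁₀|Γ| = −20·log₁₀(0.46)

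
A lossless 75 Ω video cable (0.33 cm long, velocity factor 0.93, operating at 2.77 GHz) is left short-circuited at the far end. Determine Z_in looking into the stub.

Z_in ≈ +j15.7 Ω

λ = v/f = 0.93·c / 2.77 GHz = 0.101 m
βl = 2π·l/λ = 2π × 0.0328 = 11.8°
tan(βl) = 0.209
For a short-circuited stub, Z_in = jZ_0·tan(βl)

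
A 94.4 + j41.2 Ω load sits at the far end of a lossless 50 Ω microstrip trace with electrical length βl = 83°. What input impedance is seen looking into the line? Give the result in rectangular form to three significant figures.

tan(βl) = tan(83°) = 8.14
Z_in = Z_0·(Z_L + jZ_0·tanβl)/(Z_0 + jZ_L·tanβl)
     = 50·(94.4 + j448)/(-286 + j769)

Z_in ≈ 23.6 − j14.9 Ω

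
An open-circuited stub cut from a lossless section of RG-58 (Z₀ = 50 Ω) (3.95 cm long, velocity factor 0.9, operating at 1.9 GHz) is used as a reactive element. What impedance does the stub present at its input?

λ = v/f = 0.9·c / 1.9 GHz = 0.142 m
βl = 2π·l/λ = 2π × 0.278 = 100°
tan(βl) = -5.63
For an open-circuited stub, Z_in = −jZ_0·cot(βl) = −jZ_0/tan(βl)

Z_in ≈ +j8.88 Ω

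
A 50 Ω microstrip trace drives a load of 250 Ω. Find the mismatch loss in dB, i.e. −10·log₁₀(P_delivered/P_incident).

mismatch loss ≈ 2.55 dB

Γ = (250 − 50)/(250 + 50) = 0.667
|Γ|² = 0.444, so P_del/P_inc = 1 − |Γ|² = 0.556
ML = −10·log₁₀(1 − |Γ|²)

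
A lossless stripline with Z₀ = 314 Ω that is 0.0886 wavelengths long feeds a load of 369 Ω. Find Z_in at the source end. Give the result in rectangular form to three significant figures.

Z_in ≈ 334 − j48.5 Ω

βl = 2π × 0.0886 = 31.9°
tan(βl) = tan(31.9°) = 0.622
Z_in = Z_0·(Z_L + jZ_0·tanβl)/(Z_0 + jZ_L·tanβl)
     = 314·(369 + j195)/(314 + j230)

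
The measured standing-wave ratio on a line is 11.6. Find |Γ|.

|Γ| ≈ 0.841

|Γ| = (S − 1)/(S + 1) = (11.6 − 1)/(11.6 + 1) = 10.6/12.6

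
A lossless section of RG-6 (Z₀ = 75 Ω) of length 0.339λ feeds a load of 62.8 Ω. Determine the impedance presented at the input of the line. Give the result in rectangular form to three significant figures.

βl = 2π × 0.339 = 122°
tan(βl) = tan(122°) = -1.6
Z_in = Z_0·(Z_L + jZ_0·tanβl)/(Z_0 + jZ_L·tanβl)
     = 75·(62.8 − j120)/(75 − j100)

Z_in ≈ 80 − j12.8 Ω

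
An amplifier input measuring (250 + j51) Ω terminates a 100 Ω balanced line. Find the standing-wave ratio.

VSWR ≈ 2.62

Γ = (Z_L − Z_0)/(Z_L + Z_0) = (150 + j51)/(350 + j51)
|Γ| = 158/354 = 0.448
VSWR = (1 + |Γ|)/(1 − |Γ|) = 1.45/0.552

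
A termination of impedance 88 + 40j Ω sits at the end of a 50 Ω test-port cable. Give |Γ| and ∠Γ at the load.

Γ ≈ 0.384 ∠ 30.3°

Γ = (Z_L − Z_0)/(Z_L + Z_0) = (38 + j40)/(138 + j40)
|Γ| = 55.2/144 = 0.384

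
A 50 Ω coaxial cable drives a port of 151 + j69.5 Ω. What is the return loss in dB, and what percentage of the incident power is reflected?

Γ = (101 + j69.5)/(201 + j69.5), |Γ| = 0.576
RL = −20·log₁₀(0.576) = 4.78 dB
P_refl/P_inc = |Γ|² = 0.332

RL ≈ 4.78 dB; 33.2% of incident power reflected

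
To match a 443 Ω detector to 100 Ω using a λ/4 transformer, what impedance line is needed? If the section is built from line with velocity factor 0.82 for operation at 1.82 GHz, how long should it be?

Z_qwt ≈ 210 Ω; length ≈ 3.38 cm

Z_qwt = √(Z_0·R_L) = √(100 × 443) = √44300
λ = 0.82·c/f = 0.135 m, so l = λ/4 = 0.0338 m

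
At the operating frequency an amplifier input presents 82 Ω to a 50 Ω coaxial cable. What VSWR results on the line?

Γ = (82 − 50)/(82 + 50) = 0.242
VSWR = (1 + 0.242)/(1 − 0.242)

VSWR ≈ 1.64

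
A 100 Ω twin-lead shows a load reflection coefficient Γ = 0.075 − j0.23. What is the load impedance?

Z_L = Z_0·(1 + Γ)/(1 − Γ) = 100·(1.07 − j0.23)/(0.925 + j0.23)

Z_L ≈ 104 − j50.6 Ω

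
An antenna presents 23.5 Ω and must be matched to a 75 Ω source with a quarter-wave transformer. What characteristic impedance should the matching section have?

Z_qwt ≈ 42 Ω

Z_qwt = √(Z_0·R_L) = √(75 × 23.5) = √1762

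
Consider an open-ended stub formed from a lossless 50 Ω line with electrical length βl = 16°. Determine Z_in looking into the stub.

Z_in ≈ −j174 Ω

tan(βl) = 0.287
For an open-ended stub, Z_in = −jZ_0·cot(βl) = −jZ_0/tan(βl)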